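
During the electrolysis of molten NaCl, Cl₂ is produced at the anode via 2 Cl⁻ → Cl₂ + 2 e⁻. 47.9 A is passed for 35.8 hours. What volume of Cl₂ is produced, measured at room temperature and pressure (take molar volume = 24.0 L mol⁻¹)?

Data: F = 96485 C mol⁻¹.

Q = I·t = 47.90 A × 128880 s = 6173000 C.
n(e⁻) = Q/F = 6173000 / 96485 = 63.98 mol.
2 electrons are transferred per Cl₂ molecule, so n(Cl₂) = 63.98 / 2 = 31.99 mol.
V = n × V_m = 31.99 × 24.0 = 768 L.

768 L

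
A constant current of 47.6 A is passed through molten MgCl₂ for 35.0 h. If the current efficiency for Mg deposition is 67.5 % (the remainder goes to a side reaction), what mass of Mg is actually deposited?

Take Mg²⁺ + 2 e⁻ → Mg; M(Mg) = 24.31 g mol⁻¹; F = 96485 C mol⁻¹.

Q = I·t = 47.60 × 126000 = 5998000 C.
n(e⁻) = 5998000/96485 = 62.16 mol; theoretically n(Mg) = 62.16/2 = 31.08 mol, m_theo = 755.6 g.
At 67.5 % efficiency, m_actual = 0.675 × 755.6 = 510 g.

510 g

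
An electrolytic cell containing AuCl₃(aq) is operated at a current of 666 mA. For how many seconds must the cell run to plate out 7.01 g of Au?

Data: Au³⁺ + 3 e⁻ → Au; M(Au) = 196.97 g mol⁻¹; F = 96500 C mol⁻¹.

n(Au) = m/M = 7.01 / 196.97 = 0.03559 mol.
Each Au atom requires 3 electrons, so n(e⁻) = 3 × 0.03559 = 0.1068 mol.
Q = n(e⁻)·F = 0.1068 × 96500 = 10300 C.
t = Q/I = 10300 / 0.6660 A = 15470 s.

15500 s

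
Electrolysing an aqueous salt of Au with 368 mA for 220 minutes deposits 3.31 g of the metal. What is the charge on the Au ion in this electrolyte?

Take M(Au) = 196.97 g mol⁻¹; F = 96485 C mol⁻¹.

Q = I·t = 0.3680 A × 13200 s = 4858 C, so n(e⁻) = 4858/96485 = 0.05035 mol.
n(Au) deposited = 3.31 / 196.97 = 0.01680 mol.
Electrons per atom = n(e⁻)/n(Au) = 0.05035 / 0.01680 = 3.00 ≈ 3, so the ion is Au³⁺.

+3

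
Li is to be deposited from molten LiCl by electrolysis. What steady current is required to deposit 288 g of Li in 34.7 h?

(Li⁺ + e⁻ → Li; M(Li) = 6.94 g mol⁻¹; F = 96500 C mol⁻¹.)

32.1 A

n(Li) = 288 / 6.94 = 41.50 mol.
n(e⁻) = 1 × 41.50 = 41.50 mol.
Q = n(e⁻)·F = 41.50 × 96500 = 4005000 C.
I = Q/t = 4005000 / 124920 s = 32.1 A.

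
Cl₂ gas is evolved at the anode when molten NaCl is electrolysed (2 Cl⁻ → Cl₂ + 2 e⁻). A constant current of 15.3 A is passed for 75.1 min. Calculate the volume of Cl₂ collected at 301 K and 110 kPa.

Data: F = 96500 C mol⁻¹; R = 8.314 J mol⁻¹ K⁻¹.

8.13 L

Q = I·t = 15.30 A × 4506.0 s = 68940 C.
n(e⁻) = Q/F = 68940 / 96500 = 0.7144 mol.
2 electrons are transferred per Cl₂ molecule, so n(Cl₂) = 0.7144 / 2 = 0.3572 mol.
V = nRT/P = (0.3572 × 8.314 × 301) / (110 × 10³ Pa) = 0.00813 m³ = 8.13 L.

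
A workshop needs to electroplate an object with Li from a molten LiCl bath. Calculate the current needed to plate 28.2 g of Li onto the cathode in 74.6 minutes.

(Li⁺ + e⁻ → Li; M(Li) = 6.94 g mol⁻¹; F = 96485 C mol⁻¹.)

n(Li) = 28.2 / 6.94 = 4.063 mol.
n(e⁻) = 1 × 4.063 = 4.063 mol.
Q = n(e⁻)·F = 4.063 × 96485 = 392100 C.
I = Q/t = 392100 / 4476.0 s = 87.6 A.

87.6 A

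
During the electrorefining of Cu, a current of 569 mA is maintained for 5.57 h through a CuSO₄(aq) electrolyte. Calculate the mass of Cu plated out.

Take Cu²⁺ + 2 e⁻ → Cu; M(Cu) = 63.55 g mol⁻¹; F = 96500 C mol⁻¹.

Q = I·t = 0.5690 A × 20052 s = 11410 C.
n(e⁻) = Q/F = 11410 / 96500 = 0.1182 mol.
Cu²⁺ + 2 e⁻ → Cu, so n(Cu) = n(e⁻)/2 = 0.05912 mol.
m = n·M = 0.05912 × 63.55 = 3.76 g.

3.76 g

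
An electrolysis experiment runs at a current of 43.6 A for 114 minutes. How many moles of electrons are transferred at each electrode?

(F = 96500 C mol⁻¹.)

3.09 mol

Q = I·t = 43.60 A × 6840.0 s = 298200 C.
n(e⁻) = Q/F = 298200 / 96500 = 3.09 mol.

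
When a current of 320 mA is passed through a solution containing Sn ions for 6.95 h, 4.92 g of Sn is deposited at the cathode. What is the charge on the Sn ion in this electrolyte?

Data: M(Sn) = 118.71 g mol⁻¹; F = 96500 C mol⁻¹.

+2

Q = I·t = 0.3200 A × 25020 s = 8006 C, so n(e⁻) = 8006/96500 = 0.08297 mol.
n(Sn) deposited = 4.92 / 118.71 = 0.04145 mol.
Electrons per atom = n(e⁻)/n(Sn) = 0.08297 / 0.04145 = 2.00 ≈ 2, so the ion is Sn²⁺.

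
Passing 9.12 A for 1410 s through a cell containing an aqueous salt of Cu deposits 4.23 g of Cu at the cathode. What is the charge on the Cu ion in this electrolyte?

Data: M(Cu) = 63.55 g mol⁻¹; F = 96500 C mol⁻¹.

Q = I·t = 9.120 A × 1410.0 s = 12860 C, so n(e⁻) = 12860/96500 = 0.1333 mol.
n(Cu) deposited = 4.23 / 63.55 = 0.06656 mol.
Electrons per atom = n(e⁻)/n(Cu) = 0.1333 / 0.06656 = 2.00 ≈ 2, so the ion is Cu²⁺.

+2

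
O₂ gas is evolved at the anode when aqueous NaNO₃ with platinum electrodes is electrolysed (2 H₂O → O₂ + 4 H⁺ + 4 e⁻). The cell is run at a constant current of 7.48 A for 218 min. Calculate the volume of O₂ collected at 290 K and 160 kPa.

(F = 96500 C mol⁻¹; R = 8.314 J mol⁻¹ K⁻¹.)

3.82 L

Q = I·t = 7.480 A × 13080 s = 97840 C.
n(e⁻) = Q/F = 97840 / 96500 = 1.014 mol.
4 electrons are transferred per O₂ molecule, so n(O₂) = 1.014 / 4 = 0.2535 mol.
V = nRT/P = (0.2535 × 8.314 × 290) / (160 × 10³ Pa) = 0.00382 m³ = 3.82 L.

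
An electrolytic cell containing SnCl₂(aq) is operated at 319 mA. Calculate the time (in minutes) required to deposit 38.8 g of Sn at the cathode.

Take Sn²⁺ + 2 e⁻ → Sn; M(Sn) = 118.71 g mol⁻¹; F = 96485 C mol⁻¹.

3300 min

n(Sn) = m/M = 38.8 / 118.71 = 0.3268 mol.
Each Sn atom requires 2 electrons, so n(e⁻) = 2 × 0.3268 = 0.6537 mol.
Q = n(e⁻)·F = 0.6537 × 96485 = 63070 C.
t = Q/I = 63070 / 0.3190 A = 197700 s = 3300 min.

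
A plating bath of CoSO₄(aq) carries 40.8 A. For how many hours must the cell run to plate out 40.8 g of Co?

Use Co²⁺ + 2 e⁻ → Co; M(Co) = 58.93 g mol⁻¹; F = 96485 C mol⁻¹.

0.910 h

n(Co) = m/M = 40.8 / 58.93 = 0.6923 mol.
Each Co atom requires 2 electrons, so n(e⁻) = 2 × 0.6923 = 1.385 mol.
Q = n(e⁻)·F = 1.385 × 96485 = 133600 C.
t = Q/I = 133600 / 40.80 A = 3275 s = 0.910 h.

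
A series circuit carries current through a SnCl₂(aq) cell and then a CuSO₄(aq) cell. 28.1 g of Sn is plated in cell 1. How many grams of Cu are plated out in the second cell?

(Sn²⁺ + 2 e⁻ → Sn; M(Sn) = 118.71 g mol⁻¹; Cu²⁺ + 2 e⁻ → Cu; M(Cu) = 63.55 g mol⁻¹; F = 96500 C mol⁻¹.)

15.0 g

n(Sn) = 28.1 / 118.71 = 0.2367 mol.
Since Sn²⁺ + 2 e⁻ → Sn, n(e⁻) passed = 2 × 0.2367 = 0.4734 mol.
Cells in series carry the same charge, so the same 0.4734 mol of electrons passes through cell 2.
Cu²⁺ + 2 e⁻ → Cu, so n(Cu) = 0.4734 / 2 = 0.2367 mol.
m(Cu) = 0.2367 × 63.55 = 15.0 g.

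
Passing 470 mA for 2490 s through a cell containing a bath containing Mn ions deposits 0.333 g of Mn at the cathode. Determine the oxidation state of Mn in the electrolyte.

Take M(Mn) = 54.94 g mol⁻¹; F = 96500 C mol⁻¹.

+2

Q = I·t = 0.4700 A × 2490.0 s = 1170 C, so n(e⁻) = 1170/96500 = 0.01213 mol.
n(Mn) deposited = 0.333 / 54.94 = 0.006061 mol.
Electrons per atom = n(e⁻)/n(Mn) = 0.01213 / 0.006061 = 2.00 ≈ 2, so the ion is Mn²⁺.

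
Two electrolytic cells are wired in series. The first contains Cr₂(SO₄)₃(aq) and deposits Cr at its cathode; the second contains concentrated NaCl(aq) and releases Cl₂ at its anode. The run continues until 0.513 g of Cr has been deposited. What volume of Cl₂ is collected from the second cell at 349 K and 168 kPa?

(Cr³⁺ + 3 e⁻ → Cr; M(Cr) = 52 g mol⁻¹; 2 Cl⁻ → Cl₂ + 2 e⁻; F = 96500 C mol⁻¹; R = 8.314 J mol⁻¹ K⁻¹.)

n(Cr) = 0.513 / 52 = 0.009865 mol, so n(e⁻) = 3 × 0.009865 = 0.02960 mol.
The cells are in series, so the same 0.02960 mol of electrons passes through the second cell.
2 Cl⁻ → Cl₂ + 2 e⁻ — 2 mol e⁻ per mol Cl₂, so n(Cl₂) = 0.02960/2 = 0.01480 mol.
V = nRT/P = (0.01480 × 8.314 × 349) / (168 × 10³) = 2.56 × 10⁻⁴ m³ = 0.256 L.

0.256 L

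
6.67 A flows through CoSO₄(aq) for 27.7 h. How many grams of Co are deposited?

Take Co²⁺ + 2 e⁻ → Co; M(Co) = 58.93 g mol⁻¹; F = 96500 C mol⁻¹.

Q = I·t = 6.670 A × 99720 s = 665100 C.
n(e⁻) = Q/F = 665100 / 96500 = 6.893 mol.
Co²⁺ + 2 e⁻ → Co, so n(Co) = n(e⁻)/2 = 3.446 mol.
m = n·M = 3.446 × 58.93 = 203 g.

203 g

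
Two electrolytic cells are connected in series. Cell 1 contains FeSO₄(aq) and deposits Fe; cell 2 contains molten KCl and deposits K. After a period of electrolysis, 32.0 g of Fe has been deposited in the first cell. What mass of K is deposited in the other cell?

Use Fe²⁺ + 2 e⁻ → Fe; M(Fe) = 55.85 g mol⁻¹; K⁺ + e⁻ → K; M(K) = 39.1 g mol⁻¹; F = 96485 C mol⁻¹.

44.8 g

n(Fe) = 32.0 / 55.85 = 0.5730 mol.
Since Fe²⁺ + 2 e⁻ → Fe, n(e⁻) passed = 2 × 0.5730 = 1.146 mol.
Cells in series carry the same charge, so the same 1.146 mol of electrons passes through cell 2.
K⁺ + e⁻ → K, so n(K) = 1.146 / 1 = 1.146 mol.
m(K) = 1.146 × 39.1 = 44.8 g.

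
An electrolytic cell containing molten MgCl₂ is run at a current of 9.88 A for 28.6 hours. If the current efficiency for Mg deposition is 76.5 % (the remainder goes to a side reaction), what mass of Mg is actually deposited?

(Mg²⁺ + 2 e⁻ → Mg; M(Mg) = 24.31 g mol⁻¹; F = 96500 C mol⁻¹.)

Q = I·t = 9.880 × 102960 = 1017000 C.
n(e⁻) = 1017000/96500 = 10.54 mol; theoretically n(Mg) = 10.54/2 = 5.271 mol, m_theo = 128.1 g.
At 76.5 % efficiency, m_actual = 0.765 × 128.1 = 98.0 g.

98.0 g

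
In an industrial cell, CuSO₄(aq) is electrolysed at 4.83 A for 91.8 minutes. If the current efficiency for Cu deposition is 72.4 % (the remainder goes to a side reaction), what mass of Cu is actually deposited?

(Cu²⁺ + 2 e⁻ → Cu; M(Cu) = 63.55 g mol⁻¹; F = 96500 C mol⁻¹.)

Q = I·t = 4.830 × 5508.0 = 26600 C.
n(e⁻) = 26600/96500 = 0.2757 mol; theoretically n(Cu) = 0.2757/2 = 0.1378 mol, m_theo = 8.760 g.
At 72.4 % efficiency, m_actual = 0.724 × 8.760 = 6.34 g.

6.34 g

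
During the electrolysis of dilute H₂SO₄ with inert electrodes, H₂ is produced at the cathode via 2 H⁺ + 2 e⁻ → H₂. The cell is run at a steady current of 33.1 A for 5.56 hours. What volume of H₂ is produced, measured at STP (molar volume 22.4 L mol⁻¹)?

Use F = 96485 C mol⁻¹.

76.9 L

Q = I·t = 33.10 A × 20016 s = 662500 C.
n(e⁻) = Q/F = 662500 / 96485 = 6.867 mol.
2 electrons are transferred per H₂ molecule, so n(H₂) = 6.867 / 2 = 3.433 mol.
V = n × V_m = 3.433 × 22.4 = 76.9 L.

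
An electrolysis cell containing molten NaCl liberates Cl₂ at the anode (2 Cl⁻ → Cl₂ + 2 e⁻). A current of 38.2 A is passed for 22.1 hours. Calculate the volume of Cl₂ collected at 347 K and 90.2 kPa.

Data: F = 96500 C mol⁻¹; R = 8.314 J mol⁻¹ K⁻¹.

504 L

Q = I·t = 38.20 A × 79560 s = 3039000 C.
n(e⁻) = Q/F = 3039000 / 96500 = 31.49 mol.
2 electrons are transferred per Cl₂ molecule, so n(Cl₂) = 31.49 / 2 = 15.75 mol.
V = nRT/P = (15.75 × 8.314 × 347) / (90.2 × 10³ Pa) = 0.504 m³ = 504 L.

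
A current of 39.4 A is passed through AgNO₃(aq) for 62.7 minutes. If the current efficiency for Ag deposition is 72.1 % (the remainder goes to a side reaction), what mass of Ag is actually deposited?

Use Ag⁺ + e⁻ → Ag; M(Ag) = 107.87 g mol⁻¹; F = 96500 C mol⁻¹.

Q = I·t = 39.40 × 3762.0 = 148200 C.
n(e⁻) = 148200/96500 = 1.536 mol; theoretically n(Ag) = 1.536/1 = 1.536 mol, m_theo = 165.7 g.
At 72.1 % efficiency, m_actual = 0.721 × 165.7 = 119 g.

119 g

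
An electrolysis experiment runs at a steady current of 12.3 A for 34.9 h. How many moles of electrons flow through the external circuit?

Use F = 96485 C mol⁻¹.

16.0 mol

Q = I·t = 12.30 A × 125640 s = 1545000 C.
n(e⁻) = Q/F = 1545000 / 96485 = 16.0 mol.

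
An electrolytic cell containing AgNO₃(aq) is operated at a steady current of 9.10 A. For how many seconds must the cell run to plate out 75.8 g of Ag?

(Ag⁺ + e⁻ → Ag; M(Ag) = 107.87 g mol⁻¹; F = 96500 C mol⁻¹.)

n(Ag) = m/M = 75.8 / 107.87 = 0.7027 mol.
Each Ag atom requires 1 electron, so n(e⁻) = 1 × 0.7027 = 0.7027 mol.
Q = n(e⁻)·F = 0.7027 × 96500 = 67810 C.
t = Q/I = 67810 / 9.100 A = 7452 s.

7450 s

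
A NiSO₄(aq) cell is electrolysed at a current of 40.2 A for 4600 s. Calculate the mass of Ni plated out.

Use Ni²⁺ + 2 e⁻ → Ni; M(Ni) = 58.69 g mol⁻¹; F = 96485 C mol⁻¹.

Q = I·t = 40.20 A × 4600.0 s = 184900 C.
n(e⁻) = Q/F = 184900 / 96485 = 1.917 mol.
Ni²⁺ + 2 e⁻ → Ni, so n(Ni) = n(e⁻)/2 = 0.9583 mol.
m = n·M = 0.9583 × 58.69 = 56.2 g.

56.2 g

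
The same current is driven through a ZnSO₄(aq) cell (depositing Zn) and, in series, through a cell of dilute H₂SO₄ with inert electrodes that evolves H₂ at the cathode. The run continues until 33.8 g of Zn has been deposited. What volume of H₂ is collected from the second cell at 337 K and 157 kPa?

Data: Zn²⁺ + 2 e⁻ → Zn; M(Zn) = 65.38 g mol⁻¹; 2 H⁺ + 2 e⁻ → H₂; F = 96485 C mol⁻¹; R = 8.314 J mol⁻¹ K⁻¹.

9.23 L

n(Zn) = 33.8 / 65.38 = 0.5170 mol, so n(e⁻) = 2 × 0.5170 = 1.034 mol.
The cells are in series, so the same 1.034 mol of electrons passes through the second cell.
2 H⁺ + 2 e⁻ → H₂ — 2 mol e⁻ per mol H₂, so n(H₂) = 1.034/2 = 0.5170 mol.
V = nRT/P = (0.5170 × 8.314 × 337) / (157 × 10³) = 0.00923 m³ = 9.23 L.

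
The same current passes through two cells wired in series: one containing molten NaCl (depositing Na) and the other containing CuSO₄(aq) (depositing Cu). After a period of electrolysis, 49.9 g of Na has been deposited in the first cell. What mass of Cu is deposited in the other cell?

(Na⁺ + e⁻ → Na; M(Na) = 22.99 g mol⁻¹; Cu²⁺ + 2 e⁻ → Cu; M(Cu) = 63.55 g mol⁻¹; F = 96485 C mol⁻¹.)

n(Na) = 49.9 / 22.99 = 2.171 mol.
Since Na⁺ + e⁻ → Na, n(e⁻) passed = 1 × 2.171 = 2.171 mol.
Cells in series carry the same charge, so the same 2.171 mol of electrons passes through cell 2.
Cu²⁺ + 2 e⁻ → Cu, so n(Cu) = 2.171 / 2 = 1.085 mol.
m(Cu) = 1.085 × 63.55 = 69.0 g.

69.0 g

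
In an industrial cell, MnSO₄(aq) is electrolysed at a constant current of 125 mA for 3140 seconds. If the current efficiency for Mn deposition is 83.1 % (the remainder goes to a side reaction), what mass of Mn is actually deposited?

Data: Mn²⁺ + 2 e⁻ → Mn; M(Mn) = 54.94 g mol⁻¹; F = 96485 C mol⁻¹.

0.0929 g

Q = I·t = 0.1250 × 3140.0 = 392.5 C.
n(e⁻) = 392.5/96485 = 0.004068 mol; theoretically n(Mn) = 0.004068/2 = 0.002034 mol, m_theo = 0.1117 g.
At 83.1 % efficiency, m_actual = 0.831 × 0.1117 = 0.0929 g.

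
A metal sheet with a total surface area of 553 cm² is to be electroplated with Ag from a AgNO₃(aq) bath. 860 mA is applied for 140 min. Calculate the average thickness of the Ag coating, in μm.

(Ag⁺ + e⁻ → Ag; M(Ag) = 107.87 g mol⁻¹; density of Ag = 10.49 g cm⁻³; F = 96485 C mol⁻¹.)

13.9 μm

Q = I·t = 0.8600 × 8400.0 = 7224 C; n(e⁻) = 0.07487 mol.
n(Ag) = n(e⁻)/1 = 0.07487 mol, so m = 0.07487 × 107.87 = 8.076 g.
Volume = m/ρ = 8.076 / 10.49 = 0.7699 cm³.
Thickness = V/A = 0.7699 / 553 = 0.00139 cm = 13.9 μm.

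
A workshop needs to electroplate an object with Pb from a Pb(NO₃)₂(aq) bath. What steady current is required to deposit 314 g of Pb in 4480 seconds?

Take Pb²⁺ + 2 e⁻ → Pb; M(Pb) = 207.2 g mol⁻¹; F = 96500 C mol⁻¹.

65.3 A

n(Pb) = 314 / 207.2 = 1.515 mol.
n(e⁻) = 2 × 1.515 = 3.031 mol.
Q = n(e⁻)·F = 3.031 × 96500 = 292500 C.
I = Q/t = 292500 / 4480.0 s = 65.3 A.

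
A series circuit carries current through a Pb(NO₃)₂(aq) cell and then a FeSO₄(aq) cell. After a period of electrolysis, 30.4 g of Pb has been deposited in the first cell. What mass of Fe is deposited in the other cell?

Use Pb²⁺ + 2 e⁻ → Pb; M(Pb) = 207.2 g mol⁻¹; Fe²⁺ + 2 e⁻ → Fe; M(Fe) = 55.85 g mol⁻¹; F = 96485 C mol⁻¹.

8.19 g

n(Pb) = 30.4 / 207.2 = 0.1467 mol.
Since Pb²⁺ + 2 e⁻ → Pb, n(e⁻) passed = 2 × 0.1467 = 0.2934 mol.
Cells in series carry the same charge, so the same 0.2934 mol of electrons passes through cell 2.
Fe²⁺ + 2 e⁻ → Fe, so n(Fe) = 0.2934 / 2 = 0.1467 mol.
m(Fe) = 0.1467 × 55.85 = 8.19 g.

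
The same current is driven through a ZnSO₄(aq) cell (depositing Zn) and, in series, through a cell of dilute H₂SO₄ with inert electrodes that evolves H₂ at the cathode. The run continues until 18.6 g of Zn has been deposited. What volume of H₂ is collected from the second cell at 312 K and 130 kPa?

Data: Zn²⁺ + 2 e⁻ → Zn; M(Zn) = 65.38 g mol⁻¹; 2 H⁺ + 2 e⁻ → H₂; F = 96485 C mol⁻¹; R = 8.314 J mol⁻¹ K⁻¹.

5.68 L

n(Zn) = 18.6 / 65.38 = 0.2845 mol, so n(e⁻) = 2 × 0.2845 = 0.5690 mol.
The cells are in series, so the same 0.5690 mol of electrons passes through the second cell.
2 H⁺ + 2 e⁻ → H₂ — 2 mol e⁻ per mol H₂, so n(H₂) = 0.5690/2 = 0.2845 mol.
V = nRT/P = (0.2845 × 8.314 × 312) / (130 × 10³) = 0.00568 m³ = 5.68 L.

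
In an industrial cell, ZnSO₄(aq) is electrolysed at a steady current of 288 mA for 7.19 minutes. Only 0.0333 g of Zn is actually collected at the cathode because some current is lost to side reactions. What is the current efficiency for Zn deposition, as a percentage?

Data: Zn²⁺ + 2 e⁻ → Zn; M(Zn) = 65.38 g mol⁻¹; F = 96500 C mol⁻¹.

Q = I·t = 0.2880 × 431.40 = 124.2 C; n(e⁻) = 124.2/96500 = 0.001287 mol.
Theoretical n(Zn) = n(e⁻)/2 = 0.0006437 mol, i.e. m_theo = 0.0006437 × 65.38 = 0.04209 g.
Efficiency = m_actual / m_theo = 0.0333 / 0.04209 = 79.1 %.

79.1 %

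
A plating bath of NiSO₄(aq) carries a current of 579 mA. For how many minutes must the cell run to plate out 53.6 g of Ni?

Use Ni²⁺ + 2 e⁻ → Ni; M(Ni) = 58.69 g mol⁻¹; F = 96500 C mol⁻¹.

n(Ni) = m/M = 53.6 / 58.69 = 0.9133 mol.
Each Ni atom requires 2 electrons, so n(e⁻) = 2 × 0.9133 = 1.827 mol.
Q = n(e⁻)·F = 1.827 × 96500 = 176300 C.
t = Q/I = 176300 / 0.5790 A = 304400 s = 5070 min.

5070 min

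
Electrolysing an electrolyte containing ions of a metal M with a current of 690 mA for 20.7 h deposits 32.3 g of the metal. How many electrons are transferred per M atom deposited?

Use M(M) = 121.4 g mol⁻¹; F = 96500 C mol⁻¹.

Q = I·t = 0.6900 A × 74520 s = 51420 C, so n(e⁻) = 51420/96500 = 0.5328 mol.
n(M) deposited = 32.3 / 121.4 = 0.2661 mol.
Electrons per atom = n(e⁻)/n(M) = 0.5328 / 0.2661 = 2.00 ≈ 2, so the ion is M²⁺.

2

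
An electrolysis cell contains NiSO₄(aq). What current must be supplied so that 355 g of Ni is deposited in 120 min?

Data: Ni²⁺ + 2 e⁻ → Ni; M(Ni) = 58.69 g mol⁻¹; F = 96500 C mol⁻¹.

162 A

n(Ni) = 355 / 58.69 = 6.049 mol.
n(e⁻) = 2 × 6.049 = 12.10 mol.
Q = n(e⁻)·F = 12.10 × 96500 = 1167000 C.
I = Q/t = 1167000 / 7200.0 s = 162 A.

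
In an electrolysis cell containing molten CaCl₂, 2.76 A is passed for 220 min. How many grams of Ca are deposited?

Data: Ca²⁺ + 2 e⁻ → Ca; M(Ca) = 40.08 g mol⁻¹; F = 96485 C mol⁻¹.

7.57 g

Q = I·t = 2.760 A × 13200 s = 36430 C.
n(e⁻) = Q/F = 36430 / 96485 = 0.3776 mol.
Ca²⁺ + 2 e⁻ → Ca, so n(Ca) = n(e⁻)/2 = 0.1888 mol.
m = n·M = 0.1888 × 40.08 = 7.57 g.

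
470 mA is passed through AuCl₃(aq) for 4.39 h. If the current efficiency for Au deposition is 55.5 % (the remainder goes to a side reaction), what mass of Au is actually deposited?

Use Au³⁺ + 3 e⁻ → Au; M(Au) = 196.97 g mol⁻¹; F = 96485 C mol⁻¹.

Q = I·t = 0.4700 × 15804 = 7428 C.
n(e⁻) = 7428/96485 = 0.07698 mol; theoretically n(Au) = 0.07698/3 = 0.02566 mol, m_theo = 5.055 g.
At 55.5 % efficiency, m_actual = 0.555 × 5.055 = 2.81 g.

2.81 g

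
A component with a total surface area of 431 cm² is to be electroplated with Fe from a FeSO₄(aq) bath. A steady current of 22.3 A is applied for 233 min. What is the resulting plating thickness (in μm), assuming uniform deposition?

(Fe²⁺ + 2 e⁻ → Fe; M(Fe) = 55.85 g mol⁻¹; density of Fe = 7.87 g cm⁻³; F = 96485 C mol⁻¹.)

Q = I·t = 22.30 × 13980 = 311800 C; n(e⁻) = 3.231 mol.
n(Fe) = n(e⁻)/2 = 1.616 mol, so m = 1.616 × 55.85 = 90.23 g.
Volume = m/ρ = 90.23 / 7.87 = 11.46 cm³.
Thickness = V/A = 11.46 / 431 = 0.0266 cm = 266 μm.

266 μm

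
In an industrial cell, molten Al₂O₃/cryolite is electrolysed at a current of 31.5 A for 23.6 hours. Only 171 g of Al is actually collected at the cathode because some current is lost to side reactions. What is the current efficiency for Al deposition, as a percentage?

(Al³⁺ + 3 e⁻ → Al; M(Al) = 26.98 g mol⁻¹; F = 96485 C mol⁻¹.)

Q = I·t = 31.50 × 84960 = 2676000 C; n(e⁻) = 2676000/96485 = 27.74 mol.
Theoretical n(Al) = n(e⁻)/3 = 9.246 mol, i.e. m_theo = 9.246 × 26.98 = 249.5 g.
Efficiency = m_actual / m_theo = 171 / 249.5 = 68.6 %.

68.6 %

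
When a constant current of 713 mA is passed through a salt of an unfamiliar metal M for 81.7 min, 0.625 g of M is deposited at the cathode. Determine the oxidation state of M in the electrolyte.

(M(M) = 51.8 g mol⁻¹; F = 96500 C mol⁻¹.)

Q = I·t = 0.7130 A × 4902.0 s = 3495 C, so n(e⁻) = 3495/96500 = 0.03622 mol.
n(M) deposited = 0.625 / 51.8 = 0.01207 mol.
Electrons per atom = n(e⁻)/n(M) = 0.03622 / 0.01207 = 3.00 ≈ 3, so the ion is M³⁺.

+3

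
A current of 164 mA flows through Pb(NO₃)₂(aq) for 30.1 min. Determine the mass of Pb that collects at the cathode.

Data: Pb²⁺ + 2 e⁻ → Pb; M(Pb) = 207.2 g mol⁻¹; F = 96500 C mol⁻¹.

Q = I·t = 0.1640 A × 1806.0 s = 296.2 C.
n(e⁻) = Q/F = 296.2 / 96500 = 0.003069 mol.
Pb²⁺ + 2 e⁻ → Pb, so n(Pb) = n(e⁻)/2 = 0.001535 mol.
m = n·M = 0.001535 × 207.2 = 0.318 g.

0.318 g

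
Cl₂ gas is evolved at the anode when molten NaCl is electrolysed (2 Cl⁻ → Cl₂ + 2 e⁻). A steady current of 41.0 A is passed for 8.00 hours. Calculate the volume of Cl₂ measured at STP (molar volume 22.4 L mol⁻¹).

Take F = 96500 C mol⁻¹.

Q = I·t = 41.00 A × 28800 s = 1181000 C.
n(e⁻) = Q/F = 1181000 / 96500 = 12.24 mol.
2 electrons are transferred per Cl₂ molecule, so n(Cl₂) = 12.24 / 2 = 6.118 mol.
V = n × V_m = 6.118 × 22.4 = 137 L.

137 L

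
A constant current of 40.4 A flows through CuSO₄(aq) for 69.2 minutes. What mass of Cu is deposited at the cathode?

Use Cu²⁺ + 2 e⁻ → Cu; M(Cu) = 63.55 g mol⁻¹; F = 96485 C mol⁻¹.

Q = I·t = 40.40 A × 4152.0 s = 167700 C.
n(e⁻) = Q/F = 167700 / 96485 = 1.739 mol.
Cu²⁺ + 2 e⁻ → Cu, so n(Cu) = n(e⁻)/2 = 0.8693 mol.
m = n·M = 0.8693 × 63.55 = 55.2 g.

55.2 g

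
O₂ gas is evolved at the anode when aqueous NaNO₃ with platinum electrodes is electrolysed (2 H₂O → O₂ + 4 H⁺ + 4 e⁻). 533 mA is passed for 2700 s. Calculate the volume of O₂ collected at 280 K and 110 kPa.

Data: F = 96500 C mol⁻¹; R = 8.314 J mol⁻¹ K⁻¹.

0.0789 L

Q = I·t = 0.5330 A × 2700.0 s = 1439 C.
n(e⁻) = Q/F = 1439 / 96500 = 0.01491 mol.
4 electrons are transferred per O₂ molecule, so n(O₂) = 0.01491 / 4 = 0.003728 mol.
V = nRT/P = (0.003728 × 8.314 × 280) / (110 × 10³ Pa) = 7.89 × 10⁻⁵ m³ = 0.0789 L.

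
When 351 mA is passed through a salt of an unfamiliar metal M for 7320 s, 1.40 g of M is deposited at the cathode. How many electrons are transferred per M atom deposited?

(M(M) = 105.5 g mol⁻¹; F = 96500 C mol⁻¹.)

Q = I·t = 0.3510 A × 7320.0 s = 2569 C, so n(e⁻) = 2569/96500 = 0.02663 mol.
n(M) deposited = 1.40 / 105.5 = 0.01327 mol.
Electrons per atom = n(e⁻)/n(M) = 0.02663 / 0.01327 = 2.01 ≈ 2, so the ion is M²⁺.

2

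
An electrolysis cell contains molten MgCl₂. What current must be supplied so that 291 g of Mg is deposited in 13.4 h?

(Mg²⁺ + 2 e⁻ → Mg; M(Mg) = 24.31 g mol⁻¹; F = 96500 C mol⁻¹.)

47.9 A

n(Mg) = 291 / 24.31 = 11.97 mol.
n(e⁻) = 2 × 11.97 = 23.94 mol.
Q = n(e⁻)·F = 23.94 × 96500 = 2310000 C.
I = Q/t = 2310000 / 48240 s = 47.9 A.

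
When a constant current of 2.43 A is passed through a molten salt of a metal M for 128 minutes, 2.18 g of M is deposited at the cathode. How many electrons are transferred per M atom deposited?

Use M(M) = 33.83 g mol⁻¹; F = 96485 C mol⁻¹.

Q = I·t = 2.430 A × 7680.0 s = 18660 C, so n(e⁻) = 18660/96485 = 0.1934 mol.
n(M) deposited = 2.18 / 33.83 = 0.06444 mol.
Electrons per atom = n(e⁻)/n(M) = 0.1934 / 0.06444 = 3.00 ≈ 3, so the ion is M³⁺.

3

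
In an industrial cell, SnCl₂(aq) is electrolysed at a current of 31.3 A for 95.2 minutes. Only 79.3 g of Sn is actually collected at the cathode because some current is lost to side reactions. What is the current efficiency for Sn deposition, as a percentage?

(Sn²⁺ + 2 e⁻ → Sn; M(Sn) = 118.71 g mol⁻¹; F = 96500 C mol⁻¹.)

Q = I·t = 31.30 × 5712.0 = 178800 C; n(e⁻) = 178800/96500 = 1.853 mol.
Theoretical n(Sn) = n(e⁻)/2 = 0.9264 mol, i.e. m_theo = 0.9264 × 118.71 = 110.0 g.
Efficiency = m_actual / m_theo = 79.3 / 110.0 = 72.1 %.

72.1 %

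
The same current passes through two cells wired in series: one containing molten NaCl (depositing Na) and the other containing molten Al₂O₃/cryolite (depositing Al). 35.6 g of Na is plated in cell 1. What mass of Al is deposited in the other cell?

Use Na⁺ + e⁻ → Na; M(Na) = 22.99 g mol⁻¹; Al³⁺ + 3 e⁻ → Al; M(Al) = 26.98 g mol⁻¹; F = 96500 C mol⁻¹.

13.9 g

n(Na) = 35.6 / 22.99 = 1.548 mol.
Since Na⁺ + e⁻ → Na, n(e⁻) passed = 1 × 1.548 = 1.548 mol.
Cells in series carry the same charge, so the same 1.548 mol of electrons passes through cell 2.
Al³⁺ + 3 e⁻ → Al, so n(Al) = 1.548 / 3 = 0.5162 mol.
m(Al) = 0.5162 × 26.98 = 13.9 g.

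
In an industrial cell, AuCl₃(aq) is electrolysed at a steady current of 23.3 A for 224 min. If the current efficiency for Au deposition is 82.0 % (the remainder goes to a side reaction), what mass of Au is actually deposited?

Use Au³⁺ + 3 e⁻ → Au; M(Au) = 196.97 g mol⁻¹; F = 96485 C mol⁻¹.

175 g

Q = I·t = 23.30 × 13440 = 313200 C.
n(e⁻) = 313200/96485 = 3.246 mol; theoretically n(Au) = 3.246/3 = 1.082 mol, m_theo = 213.1 g.
At 82.0 % efficiency, m_actual = 0.820 × 213.1 = 175 g.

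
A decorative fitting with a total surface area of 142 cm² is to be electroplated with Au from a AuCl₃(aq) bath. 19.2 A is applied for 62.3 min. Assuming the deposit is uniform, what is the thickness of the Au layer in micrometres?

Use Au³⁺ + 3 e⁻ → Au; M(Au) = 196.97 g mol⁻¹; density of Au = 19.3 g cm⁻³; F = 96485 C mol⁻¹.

Q = I·t = 19.20 × 3738.0 = 71770 C; n(e⁻) = 0.7438 mol.
n(Au) = n(e⁻)/3 = 0.2479 mol, so m = 0.2479 × 196.97 = 48.84 g.
Volume = m/ρ = 48.84 / 19.3 = 2.530 cm³.
Thickness = V/A = 2.530 / 142 = 0.0178 cm = 178 μm.

178 μm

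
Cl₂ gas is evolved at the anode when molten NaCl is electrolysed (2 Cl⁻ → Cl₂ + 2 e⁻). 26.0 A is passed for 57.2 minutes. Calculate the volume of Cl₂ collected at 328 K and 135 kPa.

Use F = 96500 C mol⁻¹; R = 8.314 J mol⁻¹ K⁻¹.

Q = I·t = 26.00 A × 3432.0 s = 89230 C.
n(e⁻) = Q/F = 89230 / 96500 = 0.9247 mol.
2 electrons are transferred per Cl₂ molecule, so n(Cl₂) = 0.9247 / 2 = 0.4623 mol.
V = nRT/P = (0.4623 × 8.314 × 328) / (135 × 10³ Pa) = 0.00934 m³ = 9.34 L.

9.34 L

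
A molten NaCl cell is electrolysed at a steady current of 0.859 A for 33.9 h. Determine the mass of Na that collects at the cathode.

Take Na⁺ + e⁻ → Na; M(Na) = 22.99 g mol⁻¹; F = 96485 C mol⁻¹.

Q = I·t = 0.8590 A × 122040 s = 104800 C.
n(e⁻) = Q/F = 104800 / 96485 = 1.087 mol.
Na⁺ + e⁻ → Na, so n(Na) = n(e⁻)/1 = 1.087 mol.
m = n·M = 1.087 × 22.99 = 25.0 g.

25.0 g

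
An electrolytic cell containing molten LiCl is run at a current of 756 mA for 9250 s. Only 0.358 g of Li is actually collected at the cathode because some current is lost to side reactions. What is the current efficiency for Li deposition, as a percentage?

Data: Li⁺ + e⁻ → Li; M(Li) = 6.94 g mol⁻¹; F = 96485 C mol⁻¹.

71.2 %

Q = I·t = 0.7560 × 9250.0 = 6993 C; n(e⁻) = 6993/96485 = 0.07248 mol.
Theoretical n(Li) = n(e⁻)/1 = 0.07248 mol, i.e. m_theo = 0.07248 × 6.94 = 0.5030 g.
Efficiency = m_actual / m_theo = 0.358 / 0.5030 = 71.2 %.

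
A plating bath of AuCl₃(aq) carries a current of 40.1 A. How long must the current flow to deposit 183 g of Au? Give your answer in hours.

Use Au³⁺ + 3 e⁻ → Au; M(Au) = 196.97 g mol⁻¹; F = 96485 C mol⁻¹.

1.86 h

n(Au) = m/M = 183 / 196.97 = 0.9291 mol.
Each Au atom requires 3 electrons, so n(e⁻) = 3 × 0.9291 = 2.787 mol.
Q = n(e⁻)·F = 2.787 × 96485 = 268900 C.
t = Q/I = 268900 / 40.10 A = 6706 s = 1.86 h.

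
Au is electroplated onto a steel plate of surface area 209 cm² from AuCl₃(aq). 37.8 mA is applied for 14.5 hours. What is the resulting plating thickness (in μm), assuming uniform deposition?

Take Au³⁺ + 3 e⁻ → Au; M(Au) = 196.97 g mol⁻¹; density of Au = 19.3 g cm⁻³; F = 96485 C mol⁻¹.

Q = I·t = 0.03780 × 52200 = 1973 C; n(e⁻) = 0.02045 mol.
n(Au) = n(e⁻)/3 = 0.006817 mol, so m = 0.006817 × 196.97 = 1.343 g.
Volume = m/ρ = 1.343 / 19.3 = 0.06957 cm³.
Thickness = V/A = 0.06957 / 209 = 3.33 × 10⁻⁴ cm = 3.33 μm.

3.33 μm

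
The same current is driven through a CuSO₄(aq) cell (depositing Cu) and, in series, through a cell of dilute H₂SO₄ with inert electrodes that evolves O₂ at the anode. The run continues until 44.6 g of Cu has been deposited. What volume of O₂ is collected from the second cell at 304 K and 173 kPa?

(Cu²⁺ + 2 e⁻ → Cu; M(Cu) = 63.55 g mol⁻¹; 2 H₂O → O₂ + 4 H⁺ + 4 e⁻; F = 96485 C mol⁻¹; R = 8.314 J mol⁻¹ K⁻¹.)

5.13 L

n(Cu) = 44.6 / 63.55 = 0.7018 mol, so n(e⁻) = 2 × 0.7018 = 1.404 mol.
The cells are in series, so the same 1.404 mol of electrons passes through the second cell.
2 H₂O → O₂ + 4 H⁺ + 4 e⁻ — 4 mol e⁻ per mol O₂, so n(O₂) = 1.404/4 = 0.3509 mol.
V = nRT/P = (0.3509 × 8.314 × 304) / (173 × 10³) = 0.00513 m³ = 5.13 L.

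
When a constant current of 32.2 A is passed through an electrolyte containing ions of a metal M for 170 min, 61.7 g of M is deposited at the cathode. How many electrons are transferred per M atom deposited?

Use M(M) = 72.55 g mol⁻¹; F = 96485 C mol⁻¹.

4

Q = I·t = 32.20 A × 10200 s = 328400 C, so n(e⁻) = 328400/96485 = 3.404 mol.
n(M) deposited = 61.7 / 72.55 = 0.8504 mol.
Electrons per atom = n(e⁻)/n(M) = 3.404 / 0.8504 = 4.00 ≈ 4, so the ion is M⁴⁺.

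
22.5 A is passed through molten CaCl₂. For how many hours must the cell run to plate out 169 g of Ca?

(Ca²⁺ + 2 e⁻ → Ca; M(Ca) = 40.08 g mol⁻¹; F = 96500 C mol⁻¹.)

n(Ca) = m/M = 169 / 40.08 = 4.217 mol.
Each Ca atom requires 2 electrons, so n(e⁻) = 2 × 4.217 = 8.433 mol.
Q = n(e⁻)·F = 8.433 × 96500 = 813800 C.
t = Q/I = 813800 / 22.50 A = 36170 s = 10.0 h.

10.0 h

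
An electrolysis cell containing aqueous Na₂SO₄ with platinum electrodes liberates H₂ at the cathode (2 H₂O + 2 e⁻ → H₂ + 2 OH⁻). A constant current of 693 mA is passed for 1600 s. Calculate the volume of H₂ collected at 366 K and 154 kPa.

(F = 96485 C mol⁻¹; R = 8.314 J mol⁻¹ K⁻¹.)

Q = I·t = 0.6930 A × 1600.0 s = 1109 C.
n(e⁻) = Q/F = 1109 / 96485 = 0.01149 mol.
2 electrons are transferred per H₂ molecule, so n(H₂) = 0.01149 / 2 = 0.005746 mol.
V = nRT/P = (0.005746 × 8.314 × 366) / (154 × 10³ Pa) = 1.14 × 10⁻⁴ m³ = 0.114 L.

0.114 L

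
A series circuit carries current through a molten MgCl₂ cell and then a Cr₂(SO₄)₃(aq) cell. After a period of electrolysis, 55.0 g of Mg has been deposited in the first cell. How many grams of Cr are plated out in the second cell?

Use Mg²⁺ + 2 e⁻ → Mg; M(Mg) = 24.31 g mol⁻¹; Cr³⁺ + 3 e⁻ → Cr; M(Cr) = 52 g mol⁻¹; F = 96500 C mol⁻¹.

78.4 g

n(Mg) = 55.0 / 24.31 = 2.262 mol.
Since Mg²⁺ + 2 e⁻ → Mg, n(e⁻) passed = 2 × 2.262 = 4.525 mol.
Cells in series carry the same charge, so the same 4.525 mol of electrons passes through cell 2.
Cr³⁺ + 3 e⁻ → Cr, so n(Cr) = 4.525 / 3 = 1.508 mol.
m(Cr) = 1.508 × 52 = 78.4 g.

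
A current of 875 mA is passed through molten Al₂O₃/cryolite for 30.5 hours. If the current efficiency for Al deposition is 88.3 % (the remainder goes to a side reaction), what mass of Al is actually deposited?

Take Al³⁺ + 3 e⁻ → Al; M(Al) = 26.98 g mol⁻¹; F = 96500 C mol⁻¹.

7.91 g

Q = I·t = 0.8750 × 109800 = 96080 C.
n(e⁻) = 96080/96500 = 0.9956 mol; theoretically n(Al) = 0.9956/3 = 0.3319 mol, m_theo = 8.954 g.
At 88.3 % efficiency, m_actual = 0.883 × 8.954 = 7.91 g.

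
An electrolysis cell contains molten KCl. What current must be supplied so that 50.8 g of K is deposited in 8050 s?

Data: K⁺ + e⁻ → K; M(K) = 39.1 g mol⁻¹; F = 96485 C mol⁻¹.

15.6 A

n(K) = 50.8 / 39.1 = 1.299 mol.
n(e⁻) = 1 × 1.299 = 1.299 mol.
Q = n(e⁻)·F = 1.299 × 96485 = 125400 C.
I = Q/t = 125400 / 8050.0 s = 15.6 A.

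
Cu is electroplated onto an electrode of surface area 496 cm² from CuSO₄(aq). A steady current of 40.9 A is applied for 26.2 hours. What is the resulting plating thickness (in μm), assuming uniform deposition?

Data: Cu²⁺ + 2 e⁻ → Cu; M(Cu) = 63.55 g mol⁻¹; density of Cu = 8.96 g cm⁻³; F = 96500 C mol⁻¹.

Q = I·t = 40.90 × 94320 = 3858000 C; n(e⁻) = 39.98 mol.
n(Cu) = n(e⁻)/2 = 19.99 mol, so m = 19.99 × 63.55 = 1270 g.
Volume = m/ρ = 1270 / 8.96 = 141.8 cm³.
Thickness = V/A = 141.8 / 496 = 0.286 cm = 2860 μm.

2860 μm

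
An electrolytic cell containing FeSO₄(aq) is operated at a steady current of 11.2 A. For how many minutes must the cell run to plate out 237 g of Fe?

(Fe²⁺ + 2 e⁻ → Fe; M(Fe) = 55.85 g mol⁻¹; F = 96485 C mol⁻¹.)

n(Fe) = m/M = 237 / 55.85 = 4.244 mol.
Each Fe atom requires 2 electrons, so n(e⁻) = 2 × 4.244 = 8.487 mol.
Q = n(e⁻)·F = 8.487 × 96485 = 818900 C.
t = Q/I = 818900 / 11.20 A = 73110 s = 1220 min.

1220 min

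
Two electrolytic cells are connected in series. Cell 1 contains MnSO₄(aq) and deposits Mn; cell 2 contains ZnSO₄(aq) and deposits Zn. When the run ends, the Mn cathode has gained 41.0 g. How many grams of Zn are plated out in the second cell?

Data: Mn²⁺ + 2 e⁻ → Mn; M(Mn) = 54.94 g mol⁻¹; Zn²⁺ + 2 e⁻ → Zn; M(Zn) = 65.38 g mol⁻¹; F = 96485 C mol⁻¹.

48.8 g

n(Mn) = 41.0 / 54.94 = 0.7463 mol.
Since Mn²⁺ + 2 e⁻ → Mn, n(e⁻) passed = 2 × 0.7463 = 1.493 mol.
Cells in series carry the same charge, so the same 1.493 mol of electrons passes through cell 2.
Zn²⁺ + 2 e⁻ → Zn, so n(Zn) = 1.493 / 2 = 0.7463 mol.
m(Zn) = 0.7463 × 65.38 = 48.8 g.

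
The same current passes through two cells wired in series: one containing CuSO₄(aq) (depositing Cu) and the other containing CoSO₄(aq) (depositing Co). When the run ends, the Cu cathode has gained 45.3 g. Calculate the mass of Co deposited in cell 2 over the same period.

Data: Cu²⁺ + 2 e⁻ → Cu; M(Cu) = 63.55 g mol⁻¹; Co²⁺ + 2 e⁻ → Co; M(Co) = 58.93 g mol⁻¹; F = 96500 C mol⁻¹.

42.0 g

n(Cu) = 45.3 / 63.55 = 0.7128 mol.
Since Cu²⁺ + 2 e⁻ → Cu, n(e⁻) passed = 2 × 0.7128 = 1.426 mol.
Cells in series carry the same charge, so the same 1.426 mol of electrons passes through cell 2.
Co²⁺ + 2 e⁻ → Co, so n(Co) = 1.426 / 2 = 0.7128 mol.
m(Co) = 0.7128 × 58.93 = 42.0 g.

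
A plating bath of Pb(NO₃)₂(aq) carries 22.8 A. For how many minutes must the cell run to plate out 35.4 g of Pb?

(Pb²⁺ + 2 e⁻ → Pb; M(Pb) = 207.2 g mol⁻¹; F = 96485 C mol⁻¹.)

n(Pb) = m/M = 35.4 / 207.2 = 0.1708 mol.
Each Pb atom requires 2 electrons, so n(e⁻) = 2 × 0.1708 = 0.3417 mol.
Q = n(e⁻)·F = 0.3417 × 96485 = 32970 C.
t = Q/I = 32970 / 22.80 A = 1446 s = 24.1 min.

24.1 min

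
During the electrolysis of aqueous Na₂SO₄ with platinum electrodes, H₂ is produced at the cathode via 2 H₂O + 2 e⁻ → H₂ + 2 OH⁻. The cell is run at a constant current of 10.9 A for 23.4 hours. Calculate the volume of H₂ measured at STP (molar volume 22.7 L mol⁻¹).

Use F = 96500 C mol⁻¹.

108 L

Q = I·t = 10.90 A × 84240 s = 918200 C.
n(e⁻) = Q/F = 918200 / 96500 = 9.515 mol.
2 electrons are transferred per H₂ molecule, so n(H₂) = 9.515 / 2 = 4.758 mol.
V = n × V_m = 4.758 × 22.7 = 108 L.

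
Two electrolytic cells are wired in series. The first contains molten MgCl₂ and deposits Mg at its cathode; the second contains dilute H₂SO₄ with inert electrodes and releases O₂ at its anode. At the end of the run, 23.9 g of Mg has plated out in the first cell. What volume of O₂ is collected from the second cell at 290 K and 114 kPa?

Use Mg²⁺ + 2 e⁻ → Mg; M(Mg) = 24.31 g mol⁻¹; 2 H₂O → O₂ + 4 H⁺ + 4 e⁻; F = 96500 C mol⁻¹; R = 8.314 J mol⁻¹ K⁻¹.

n(Mg) = 23.9 / 24.31 = 0.9831 mol, so n(e⁻) = 2 × 0.9831 = 1.966 mol.
The cells are in series, so the same 1.966 mol of electrons passes through the second cell.
2 H₂O → O₂ + 4 H⁺ + 4 e⁻ — 4 mol e⁻ per mol O₂, so n(O₂) = 1.966/4 = 0.4916 mol.
V = nRT/P = (0.4916 × 8.314 × 290) / (114 × 10³) = 0.0104 m³ = 10.4 L.

10.4 L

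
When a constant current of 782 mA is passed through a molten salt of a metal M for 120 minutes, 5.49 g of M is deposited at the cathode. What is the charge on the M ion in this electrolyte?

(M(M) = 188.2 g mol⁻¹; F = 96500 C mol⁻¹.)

+2

Q = I·t = 0.7820 A × 7200.0 s = 5630 C, so n(e⁻) = 5630/96500 = 0.05835 mol.
n(M) deposited = 5.49 / 188.2 = 0.02917 mol.
Electrons per atom = n(e⁻)/n(M) = 0.05835 / 0.02917 = 2.00 ≈ 2, so the ion is M²⁺.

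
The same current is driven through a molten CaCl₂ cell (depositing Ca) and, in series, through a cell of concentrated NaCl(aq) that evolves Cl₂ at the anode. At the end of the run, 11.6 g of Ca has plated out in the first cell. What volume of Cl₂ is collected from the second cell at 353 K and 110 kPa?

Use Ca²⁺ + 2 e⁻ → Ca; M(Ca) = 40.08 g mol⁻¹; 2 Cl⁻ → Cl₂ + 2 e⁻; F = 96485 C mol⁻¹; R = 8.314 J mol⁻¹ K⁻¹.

n(Ca) = 11.6 / 40.08 = 0.2894 mol, so n(e⁻) = 2 × 0.2894 = 0.5788 mol.
The cells are in series, so the same 0.5788 mol of electrons passes through the second cell.
2 Cl⁻ → Cl₂ + 2 e⁻ — 2 mol e⁻ per mol Cl₂, so n(Cl₂) = 0.5788/2 = 0.2894 mol.
V = nRT/P = (0.2894 × 8.314 × 353) / (110 × 10³) = 0.00772 m³ = 7.72 L.

7.72 L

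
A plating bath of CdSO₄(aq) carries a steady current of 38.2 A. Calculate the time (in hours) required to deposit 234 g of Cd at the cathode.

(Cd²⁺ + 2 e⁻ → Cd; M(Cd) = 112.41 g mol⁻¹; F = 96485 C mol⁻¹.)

n(Cd) = m/M = 234 / 112.41 = 2.082 mol.
Each Cd atom requires 2 electrons, so n(e⁻) = 2 × 2.082 = 4.163 mol.
Q = n(e⁻)·F = 4.163 × 96485 = 401700 C.
t = Q/I = 401700 / 38.20 A = 10520 s = 2.92 h.

2.92 h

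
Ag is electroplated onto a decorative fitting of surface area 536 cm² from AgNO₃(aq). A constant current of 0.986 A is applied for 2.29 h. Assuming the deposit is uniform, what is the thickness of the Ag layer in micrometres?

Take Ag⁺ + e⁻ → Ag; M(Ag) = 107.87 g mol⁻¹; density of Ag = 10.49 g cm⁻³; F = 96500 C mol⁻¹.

Q = I·t = 0.9860 × 8244.0 = 8129 C; n(e⁻) = 0.08423 mol.
n(Ag) = n(e⁻)/1 = 0.08423 mol, so m = 0.08423 × 107.87 = 9.086 g.
Volume = m/ρ = 9.086 / 10.49 = 0.8662 cm³.
Thickness = V/A = 0.8662 / 536 = 0.00162 cm = 16.2 μm.

16.2 μm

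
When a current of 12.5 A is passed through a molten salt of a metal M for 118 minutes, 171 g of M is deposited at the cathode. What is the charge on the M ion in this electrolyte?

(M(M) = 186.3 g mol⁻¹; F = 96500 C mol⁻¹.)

Q = I·t = 12.50 A × 7080.0 s = 88500 C, so n(e⁻) = 88500/96500 = 0.9171 mol.
n(M) deposited = 171 / 186.3 = 0.9179 mol.
Electrons per atom = n(e⁻)/n(M) = 0.9171 / 0.9179 = 0.999 ≈ 1, so the ion is M⁺.

+1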